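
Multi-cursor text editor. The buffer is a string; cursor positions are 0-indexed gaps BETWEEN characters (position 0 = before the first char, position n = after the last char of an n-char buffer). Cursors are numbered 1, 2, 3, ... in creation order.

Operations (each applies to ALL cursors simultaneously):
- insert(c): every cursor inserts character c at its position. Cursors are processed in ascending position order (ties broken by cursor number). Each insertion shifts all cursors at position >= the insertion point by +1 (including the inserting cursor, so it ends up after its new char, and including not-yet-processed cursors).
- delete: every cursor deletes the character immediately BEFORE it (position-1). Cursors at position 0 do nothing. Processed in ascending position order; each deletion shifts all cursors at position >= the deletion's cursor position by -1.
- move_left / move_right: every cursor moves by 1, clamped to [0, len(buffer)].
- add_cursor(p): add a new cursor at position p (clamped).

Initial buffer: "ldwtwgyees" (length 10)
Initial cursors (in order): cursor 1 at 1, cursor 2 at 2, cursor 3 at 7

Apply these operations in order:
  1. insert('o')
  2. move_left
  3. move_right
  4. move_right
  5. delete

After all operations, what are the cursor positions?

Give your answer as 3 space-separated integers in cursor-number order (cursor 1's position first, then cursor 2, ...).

Answer: 2 3 8

Derivation:
After op 1 (insert('o')): buffer="lodowtwgyoees" (len 13), cursors c1@2 c2@4 c3@10, authorship .1.2.....3...
After op 2 (move_left): buffer="lodowtwgyoees" (len 13), cursors c1@1 c2@3 c3@9, authorship .1.2.....3...
After op 3 (move_right): buffer="lodowtwgyoees" (len 13), cursors c1@2 c2@4 c3@10, authorship .1.2.....3...
After op 4 (move_right): buffer="lodowtwgyoees" (len 13), cursors c1@3 c2@5 c3@11, authorship .1.2.....3...
After op 5 (delete): buffer="lootwgyoes" (len 10), cursors c1@2 c2@3 c3@8, authorship .12....3..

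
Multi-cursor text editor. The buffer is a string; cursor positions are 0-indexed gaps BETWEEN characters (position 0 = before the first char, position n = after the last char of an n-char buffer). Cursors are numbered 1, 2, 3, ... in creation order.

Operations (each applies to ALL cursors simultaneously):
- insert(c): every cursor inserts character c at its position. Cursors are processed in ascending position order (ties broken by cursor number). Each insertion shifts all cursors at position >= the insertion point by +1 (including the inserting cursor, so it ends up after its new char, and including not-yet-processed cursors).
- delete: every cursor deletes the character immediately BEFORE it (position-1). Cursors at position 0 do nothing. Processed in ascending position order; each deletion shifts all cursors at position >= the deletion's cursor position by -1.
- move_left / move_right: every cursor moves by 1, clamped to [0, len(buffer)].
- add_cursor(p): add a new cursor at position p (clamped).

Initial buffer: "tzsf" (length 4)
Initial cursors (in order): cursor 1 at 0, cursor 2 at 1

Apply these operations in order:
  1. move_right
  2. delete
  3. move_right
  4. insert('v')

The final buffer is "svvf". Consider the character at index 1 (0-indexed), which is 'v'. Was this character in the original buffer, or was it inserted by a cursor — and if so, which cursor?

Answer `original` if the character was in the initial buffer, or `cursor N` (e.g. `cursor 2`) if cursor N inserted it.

After op 1 (move_right): buffer="tzsf" (len 4), cursors c1@1 c2@2, authorship ....
After op 2 (delete): buffer="sf" (len 2), cursors c1@0 c2@0, authorship ..
After op 3 (move_right): buffer="sf" (len 2), cursors c1@1 c2@1, authorship ..
After op 4 (insert('v')): buffer="svvf" (len 4), cursors c1@3 c2@3, authorship .12.
Authorship (.=original, N=cursor N): . 1 2 .
Index 1: author = 1

Answer: cursor 1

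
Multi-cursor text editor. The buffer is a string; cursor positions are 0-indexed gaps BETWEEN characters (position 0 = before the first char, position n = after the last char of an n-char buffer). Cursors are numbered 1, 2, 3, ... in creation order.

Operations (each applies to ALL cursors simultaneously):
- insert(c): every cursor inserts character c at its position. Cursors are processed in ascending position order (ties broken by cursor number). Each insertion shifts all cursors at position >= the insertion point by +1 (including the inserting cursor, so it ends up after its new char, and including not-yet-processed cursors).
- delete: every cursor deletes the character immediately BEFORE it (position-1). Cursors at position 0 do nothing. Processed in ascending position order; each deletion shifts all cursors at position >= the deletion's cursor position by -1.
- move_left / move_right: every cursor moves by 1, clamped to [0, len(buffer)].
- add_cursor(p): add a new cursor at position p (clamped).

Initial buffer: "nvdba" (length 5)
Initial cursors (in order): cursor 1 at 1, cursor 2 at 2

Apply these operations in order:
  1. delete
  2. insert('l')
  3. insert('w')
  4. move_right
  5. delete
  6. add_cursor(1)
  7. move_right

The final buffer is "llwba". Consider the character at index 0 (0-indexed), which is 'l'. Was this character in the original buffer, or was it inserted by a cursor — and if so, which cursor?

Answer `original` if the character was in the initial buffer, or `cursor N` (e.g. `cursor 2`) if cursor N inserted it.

Answer: cursor 1

Derivation:
After op 1 (delete): buffer="dba" (len 3), cursors c1@0 c2@0, authorship ...
After op 2 (insert('l')): buffer="lldba" (len 5), cursors c1@2 c2@2, authorship 12...
After op 3 (insert('w')): buffer="llwwdba" (len 7), cursors c1@4 c2@4, authorship 1212...
After op 4 (move_right): buffer="llwwdba" (len 7), cursors c1@5 c2@5, authorship 1212...
After op 5 (delete): buffer="llwba" (len 5), cursors c1@3 c2@3, authorship 121..
After op 6 (add_cursor(1)): buffer="llwba" (len 5), cursors c3@1 c1@3 c2@3, authorship 121..
After op 7 (move_right): buffer="llwba" (len 5), cursors c3@2 c1@4 c2@4, authorship 121..
Authorship (.=original, N=cursor N): 1 2 1 . .
Index 0: author = 1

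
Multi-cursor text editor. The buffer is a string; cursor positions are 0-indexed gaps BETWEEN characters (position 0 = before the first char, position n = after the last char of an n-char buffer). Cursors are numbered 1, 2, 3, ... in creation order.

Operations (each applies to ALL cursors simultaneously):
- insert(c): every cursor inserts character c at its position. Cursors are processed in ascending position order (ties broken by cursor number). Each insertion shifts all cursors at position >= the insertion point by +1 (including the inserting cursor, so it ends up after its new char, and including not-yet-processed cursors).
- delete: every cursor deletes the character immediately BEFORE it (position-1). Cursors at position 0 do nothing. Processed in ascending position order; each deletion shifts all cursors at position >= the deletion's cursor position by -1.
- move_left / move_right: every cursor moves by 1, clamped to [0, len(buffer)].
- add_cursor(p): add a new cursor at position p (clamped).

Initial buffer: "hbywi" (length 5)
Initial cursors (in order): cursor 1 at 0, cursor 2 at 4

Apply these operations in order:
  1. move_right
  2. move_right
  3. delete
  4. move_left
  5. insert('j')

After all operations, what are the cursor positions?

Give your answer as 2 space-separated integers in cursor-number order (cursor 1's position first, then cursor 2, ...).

Answer: 1 4

Derivation:
After op 1 (move_right): buffer="hbywi" (len 5), cursors c1@1 c2@5, authorship .....
After op 2 (move_right): buffer="hbywi" (len 5), cursors c1@2 c2@5, authorship .....
After op 3 (delete): buffer="hyw" (len 3), cursors c1@1 c2@3, authorship ...
After op 4 (move_left): buffer="hyw" (len 3), cursors c1@0 c2@2, authorship ...
After op 5 (insert('j')): buffer="jhyjw" (len 5), cursors c1@1 c2@4, authorship 1..2.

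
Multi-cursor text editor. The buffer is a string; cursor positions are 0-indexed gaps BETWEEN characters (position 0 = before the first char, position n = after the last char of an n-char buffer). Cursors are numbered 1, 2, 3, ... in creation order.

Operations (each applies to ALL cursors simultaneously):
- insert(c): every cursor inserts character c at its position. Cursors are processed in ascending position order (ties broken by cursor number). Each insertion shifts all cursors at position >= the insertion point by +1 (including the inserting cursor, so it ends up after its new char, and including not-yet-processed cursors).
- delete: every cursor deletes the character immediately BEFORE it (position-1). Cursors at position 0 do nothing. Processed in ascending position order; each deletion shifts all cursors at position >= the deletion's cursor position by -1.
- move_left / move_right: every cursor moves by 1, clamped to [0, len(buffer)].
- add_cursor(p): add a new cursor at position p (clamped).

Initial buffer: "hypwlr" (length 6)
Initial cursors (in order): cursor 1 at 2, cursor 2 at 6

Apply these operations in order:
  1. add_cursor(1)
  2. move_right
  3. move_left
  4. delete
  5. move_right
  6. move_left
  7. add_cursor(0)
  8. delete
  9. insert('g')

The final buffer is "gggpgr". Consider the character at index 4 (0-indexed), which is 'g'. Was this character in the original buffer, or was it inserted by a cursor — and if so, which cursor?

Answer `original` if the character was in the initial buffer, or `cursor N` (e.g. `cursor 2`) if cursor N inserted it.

After op 1 (add_cursor(1)): buffer="hypwlr" (len 6), cursors c3@1 c1@2 c2@6, authorship ......
After op 2 (move_right): buffer="hypwlr" (len 6), cursors c3@2 c1@3 c2@6, authorship ......
After op 3 (move_left): buffer="hypwlr" (len 6), cursors c3@1 c1@2 c2@5, authorship ......
After op 4 (delete): buffer="pwr" (len 3), cursors c1@0 c3@0 c2@2, authorship ...
After op 5 (move_right): buffer="pwr" (len 3), cursors c1@1 c3@1 c2@3, authorship ...
After op 6 (move_left): buffer="pwr" (len 3), cursors c1@0 c3@0 c2@2, authorship ...
After op 7 (add_cursor(0)): buffer="pwr" (len 3), cursors c1@0 c3@0 c4@0 c2@2, authorship ...
After op 8 (delete): buffer="pr" (len 2), cursors c1@0 c3@0 c4@0 c2@1, authorship ..
After op 9 (insert('g')): buffer="gggpgr" (len 6), cursors c1@3 c3@3 c4@3 c2@5, authorship 134.2.
Authorship (.=original, N=cursor N): 1 3 4 . 2 .
Index 4: author = 2

Answer: cursor 2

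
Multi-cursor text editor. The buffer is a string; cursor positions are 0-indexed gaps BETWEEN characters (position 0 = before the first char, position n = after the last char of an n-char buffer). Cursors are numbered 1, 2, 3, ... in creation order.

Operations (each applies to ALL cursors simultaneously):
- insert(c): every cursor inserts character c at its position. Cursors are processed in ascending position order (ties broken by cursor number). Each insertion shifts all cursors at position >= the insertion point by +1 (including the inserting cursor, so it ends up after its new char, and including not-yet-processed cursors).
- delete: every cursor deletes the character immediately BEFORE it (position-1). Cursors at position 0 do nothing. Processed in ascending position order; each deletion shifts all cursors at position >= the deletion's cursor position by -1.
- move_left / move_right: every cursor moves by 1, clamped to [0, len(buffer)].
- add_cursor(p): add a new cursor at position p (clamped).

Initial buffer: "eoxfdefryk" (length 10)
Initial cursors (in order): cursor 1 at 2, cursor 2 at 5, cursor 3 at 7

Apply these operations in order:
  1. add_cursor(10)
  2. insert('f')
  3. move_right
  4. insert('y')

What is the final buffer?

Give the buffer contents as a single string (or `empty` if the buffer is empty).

Answer: eofxyfdfeyffryykfy

Derivation:
After op 1 (add_cursor(10)): buffer="eoxfdefryk" (len 10), cursors c1@2 c2@5 c3@7 c4@10, authorship ..........
After op 2 (insert('f')): buffer="eofxfdfeffrykf" (len 14), cursors c1@3 c2@7 c3@10 c4@14, authorship ..1...2..3...4
After op 3 (move_right): buffer="eofxfdfeffrykf" (len 14), cursors c1@4 c2@8 c3@11 c4@14, authorship ..1...2..3...4
After op 4 (insert('y')): buffer="eofxyfdfeyffryykfy" (len 18), cursors c1@5 c2@10 c3@14 c4@18, authorship ..1.1..2.2.3.3..44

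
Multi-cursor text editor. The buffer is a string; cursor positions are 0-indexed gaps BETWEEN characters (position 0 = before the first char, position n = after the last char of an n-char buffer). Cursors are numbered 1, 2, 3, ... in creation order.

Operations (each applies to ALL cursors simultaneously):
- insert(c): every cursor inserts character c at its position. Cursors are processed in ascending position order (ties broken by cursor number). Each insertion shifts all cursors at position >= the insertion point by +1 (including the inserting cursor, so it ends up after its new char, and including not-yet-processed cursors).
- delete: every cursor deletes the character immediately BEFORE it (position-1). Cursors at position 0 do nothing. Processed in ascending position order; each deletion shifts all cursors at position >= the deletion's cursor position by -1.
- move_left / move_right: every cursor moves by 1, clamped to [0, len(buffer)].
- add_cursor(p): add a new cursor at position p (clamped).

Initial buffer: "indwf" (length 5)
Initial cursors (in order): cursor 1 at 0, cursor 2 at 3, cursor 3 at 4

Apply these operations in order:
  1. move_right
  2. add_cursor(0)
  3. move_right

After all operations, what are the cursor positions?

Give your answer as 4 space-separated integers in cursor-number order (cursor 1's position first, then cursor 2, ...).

Answer: 2 5 5 1

Derivation:
After op 1 (move_right): buffer="indwf" (len 5), cursors c1@1 c2@4 c3@5, authorship .....
After op 2 (add_cursor(0)): buffer="indwf" (len 5), cursors c4@0 c1@1 c2@4 c3@5, authorship .....
After op 3 (move_right): buffer="indwf" (len 5), cursors c4@1 c1@2 c2@5 c3@5, authorship .....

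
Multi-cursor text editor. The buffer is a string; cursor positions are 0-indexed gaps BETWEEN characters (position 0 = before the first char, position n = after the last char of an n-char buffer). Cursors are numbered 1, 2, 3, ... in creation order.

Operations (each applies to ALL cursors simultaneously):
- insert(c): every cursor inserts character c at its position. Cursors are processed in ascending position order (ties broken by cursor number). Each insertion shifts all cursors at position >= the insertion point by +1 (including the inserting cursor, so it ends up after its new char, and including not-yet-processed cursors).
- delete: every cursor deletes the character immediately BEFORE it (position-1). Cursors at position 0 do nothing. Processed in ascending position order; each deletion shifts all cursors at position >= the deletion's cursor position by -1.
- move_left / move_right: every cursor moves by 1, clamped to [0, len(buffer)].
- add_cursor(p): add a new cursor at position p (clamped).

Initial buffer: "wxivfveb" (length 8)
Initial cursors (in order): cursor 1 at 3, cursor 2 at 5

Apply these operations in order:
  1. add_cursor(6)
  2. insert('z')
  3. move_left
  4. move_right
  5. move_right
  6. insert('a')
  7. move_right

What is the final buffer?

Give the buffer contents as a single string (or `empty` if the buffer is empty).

After op 1 (add_cursor(6)): buffer="wxivfveb" (len 8), cursors c1@3 c2@5 c3@6, authorship ........
After op 2 (insert('z')): buffer="wxizvfzvzeb" (len 11), cursors c1@4 c2@7 c3@9, authorship ...1..2.3..
After op 3 (move_left): buffer="wxizvfzvzeb" (len 11), cursors c1@3 c2@6 c3@8, authorship ...1..2.3..
After op 4 (move_right): buffer="wxizvfzvzeb" (len 11), cursors c1@4 c2@7 c3@9, authorship ...1..2.3..
After op 5 (move_right): buffer="wxizvfzvzeb" (len 11), cursors c1@5 c2@8 c3@10, authorship ...1..2.3..
After op 6 (insert('a')): buffer="wxizvafzvazeab" (len 14), cursors c1@6 c2@10 c3@13, authorship ...1.1.2.23.3.
After op 7 (move_right): buffer="wxizvafzvazeab" (len 14), cursors c1@7 c2@11 c3@14, authorship ...1.1.2.23.3.

Answer: wxizvafzvazeab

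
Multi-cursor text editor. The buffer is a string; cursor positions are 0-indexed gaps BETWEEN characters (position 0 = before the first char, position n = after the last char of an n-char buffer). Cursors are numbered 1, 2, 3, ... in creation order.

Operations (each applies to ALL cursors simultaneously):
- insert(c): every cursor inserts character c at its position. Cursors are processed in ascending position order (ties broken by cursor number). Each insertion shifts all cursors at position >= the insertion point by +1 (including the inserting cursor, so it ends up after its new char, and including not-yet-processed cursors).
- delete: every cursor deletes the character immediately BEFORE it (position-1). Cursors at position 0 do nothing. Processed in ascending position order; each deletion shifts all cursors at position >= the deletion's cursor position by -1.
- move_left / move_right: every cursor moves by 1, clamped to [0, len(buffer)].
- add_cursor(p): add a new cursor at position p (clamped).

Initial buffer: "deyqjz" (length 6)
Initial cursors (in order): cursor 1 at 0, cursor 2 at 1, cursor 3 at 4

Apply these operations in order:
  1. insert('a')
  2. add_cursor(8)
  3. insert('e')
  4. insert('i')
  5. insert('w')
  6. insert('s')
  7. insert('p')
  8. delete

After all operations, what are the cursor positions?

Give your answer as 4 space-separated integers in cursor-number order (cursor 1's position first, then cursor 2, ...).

Answer: 5 11 19 24

Derivation:
After op 1 (insert('a')): buffer="adaeyqajz" (len 9), cursors c1@1 c2@3 c3@7, authorship 1.2...3..
After op 2 (add_cursor(8)): buffer="adaeyqajz" (len 9), cursors c1@1 c2@3 c3@7 c4@8, authorship 1.2...3..
After op 3 (insert('e')): buffer="aedaeeyqaejez" (len 13), cursors c1@2 c2@5 c3@10 c4@12, authorship 11.22...33.4.
After op 4 (insert('i')): buffer="aeidaeieyqaeijeiz" (len 17), cursors c1@3 c2@7 c3@13 c4@16, authorship 111.222...333.44.
After op 5 (insert('w')): buffer="aeiwdaeiweyqaeiwjeiwz" (len 21), cursors c1@4 c2@9 c3@16 c4@20, authorship 1111.2222...3333.444.
After op 6 (insert('s')): buffer="aeiwsdaeiwseyqaeiwsjeiwsz" (len 25), cursors c1@5 c2@11 c3@19 c4@24, authorship 11111.22222...33333.4444.
After op 7 (insert('p')): buffer="aeiwspdaeiwspeyqaeiwspjeiwspz" (len 29), cursors c1@6 c2@13 c3@22 c4@28, authorship 111111.222222...333333.44444.
After op 8 (delete): buffer="aeiwsdaeiwseyqaeiwsjeiwsz" (len 25), cursors c1@5 c2@11 c3@19 c4@24, authorship 11111.22222...33333.4444.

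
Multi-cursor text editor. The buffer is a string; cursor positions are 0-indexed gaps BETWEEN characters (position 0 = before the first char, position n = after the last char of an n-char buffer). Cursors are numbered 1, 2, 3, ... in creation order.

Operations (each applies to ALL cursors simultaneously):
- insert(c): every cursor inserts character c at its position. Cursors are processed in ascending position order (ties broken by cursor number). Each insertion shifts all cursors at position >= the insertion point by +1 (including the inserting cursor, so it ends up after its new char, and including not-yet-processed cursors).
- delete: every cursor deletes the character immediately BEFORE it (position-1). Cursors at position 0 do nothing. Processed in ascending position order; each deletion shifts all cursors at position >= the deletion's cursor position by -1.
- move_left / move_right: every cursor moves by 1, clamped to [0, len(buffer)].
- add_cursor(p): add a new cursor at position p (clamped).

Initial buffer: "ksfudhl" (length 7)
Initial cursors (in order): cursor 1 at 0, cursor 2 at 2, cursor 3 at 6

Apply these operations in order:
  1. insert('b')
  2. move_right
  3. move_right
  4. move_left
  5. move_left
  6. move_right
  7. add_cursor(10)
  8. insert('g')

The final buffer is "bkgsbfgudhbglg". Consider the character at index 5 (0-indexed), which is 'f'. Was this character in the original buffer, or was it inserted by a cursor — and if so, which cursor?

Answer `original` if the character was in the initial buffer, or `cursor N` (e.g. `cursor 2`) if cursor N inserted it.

Answer: original

Derivation:
After op 1 (insert('b')): buffer="bksbfudhbl" (len 10), cursors c1@1 c2@4 c3@9, authorship 1..2....3.
After op 2 (move_right): buffer="bksbfudhbl" (len 10), cursors c1@2 c2@5 c3@10, authorship 1..2....3.
After op 3 (move_right): buffer="bksbfudhbl" (len 10), cursors c1@3 c2@6 c3@10, authorship 1..2....3.
After op 4 (move_left): buffer="bksbfudhbl" (len 10), cursors c1@2 c2@5 c3@9, authorship 1..2....3.
After op 5 (move_left): buffer="bksbfudhbl" (len 10), cursors c1@1 c2@4 c3@8, authorship 1..2....3.
After op 6 (move_right): buffer="bksbfudhbl" (len 10), cursors c1@2 c2@5 c3@9, authorship 1..2....3.
After op 7 (add_cursor(10)): buffer="bksbfudhbl" (len 10), cursors c1@2 c2@5 c3@9 c4@10, authorship 1..2....3.
After op 8 (insert('g')): buffer="bkgsbfgudhbglg" (len 14), cursors c1@3 c2@7 c3@12 c4@14, authorship 1.1.2.2...33.4
Authorship (.=original, N=cursor N): 1 . 1 . 2 . 2 . . . 3 3 . 4
Index 5: author = original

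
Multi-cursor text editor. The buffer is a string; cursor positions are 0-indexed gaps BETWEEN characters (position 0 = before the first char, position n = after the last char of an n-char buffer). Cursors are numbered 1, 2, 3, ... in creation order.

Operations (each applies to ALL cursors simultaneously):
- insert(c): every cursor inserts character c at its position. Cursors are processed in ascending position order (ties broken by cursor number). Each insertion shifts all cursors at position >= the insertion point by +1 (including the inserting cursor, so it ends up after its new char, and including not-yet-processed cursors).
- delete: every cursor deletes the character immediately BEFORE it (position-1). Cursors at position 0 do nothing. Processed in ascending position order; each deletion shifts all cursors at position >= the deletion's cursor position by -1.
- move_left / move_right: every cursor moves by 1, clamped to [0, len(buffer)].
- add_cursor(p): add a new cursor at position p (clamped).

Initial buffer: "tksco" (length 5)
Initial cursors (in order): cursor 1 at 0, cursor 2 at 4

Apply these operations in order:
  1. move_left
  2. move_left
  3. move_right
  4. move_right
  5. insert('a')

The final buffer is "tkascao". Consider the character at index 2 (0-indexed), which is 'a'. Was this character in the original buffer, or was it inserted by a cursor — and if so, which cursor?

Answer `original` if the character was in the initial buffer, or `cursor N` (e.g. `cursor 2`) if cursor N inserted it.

After op 1 (move_left): buffer="tksco" (len 5), cursors c1@0 c2@3, authorship .....
After op 2 (move_left): buffer="tksco" (len 5), cursors c1@0 c2@2, authorship .....
After op 3 (move_right): buffer="tksco" (len 5), cursors c1@1 c2@3, authorship .....
After op 4 (move_right): buffer="tksco" (len 5), cursors c1@2 c2@4, authorship .....
After op 5 (insert('a')): buffer="tkascao" (len 7), cursors c1@3 c2@6, authorship ..1..2.
Authorship (.=original, N=cursor N): . . 1 . . 2 .
Index 2: author = 1

Answer: cursor 1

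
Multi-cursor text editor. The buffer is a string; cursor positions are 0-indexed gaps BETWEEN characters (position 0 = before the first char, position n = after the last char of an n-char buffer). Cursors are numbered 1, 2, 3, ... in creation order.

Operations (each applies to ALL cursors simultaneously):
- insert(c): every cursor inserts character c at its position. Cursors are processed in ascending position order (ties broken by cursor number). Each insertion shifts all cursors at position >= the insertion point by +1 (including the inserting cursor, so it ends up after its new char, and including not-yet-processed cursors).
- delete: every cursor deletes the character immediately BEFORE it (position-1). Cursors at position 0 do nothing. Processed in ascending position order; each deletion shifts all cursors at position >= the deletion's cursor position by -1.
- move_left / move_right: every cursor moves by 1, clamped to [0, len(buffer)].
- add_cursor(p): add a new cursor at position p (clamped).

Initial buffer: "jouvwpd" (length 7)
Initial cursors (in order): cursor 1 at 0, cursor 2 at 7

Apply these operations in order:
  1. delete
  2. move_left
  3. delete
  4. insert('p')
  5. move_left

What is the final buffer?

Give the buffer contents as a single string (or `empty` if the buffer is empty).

After op 1 (delete): buffer="jouvwp" (len 6), cursors c1@0 c2@6, authorship ......
After op 2 (move_left): buffer="jouvwp" (len 6), cursors c1@0 c2@5, authorship ......
After op 3 (delete): buffer="jouvp" (len 5), cursors c1@0 c2@4, authorship .....
After op 4 (insert('p')): buffer="pjouvpp" (len 7), cursors c1@1 c2@6, authorship 1....2.
After op 5 (move_left): buffer="pjouvpp" (len 7), cursors c1@0 c2@5, authorship 1....2.

Answer: pjouvpp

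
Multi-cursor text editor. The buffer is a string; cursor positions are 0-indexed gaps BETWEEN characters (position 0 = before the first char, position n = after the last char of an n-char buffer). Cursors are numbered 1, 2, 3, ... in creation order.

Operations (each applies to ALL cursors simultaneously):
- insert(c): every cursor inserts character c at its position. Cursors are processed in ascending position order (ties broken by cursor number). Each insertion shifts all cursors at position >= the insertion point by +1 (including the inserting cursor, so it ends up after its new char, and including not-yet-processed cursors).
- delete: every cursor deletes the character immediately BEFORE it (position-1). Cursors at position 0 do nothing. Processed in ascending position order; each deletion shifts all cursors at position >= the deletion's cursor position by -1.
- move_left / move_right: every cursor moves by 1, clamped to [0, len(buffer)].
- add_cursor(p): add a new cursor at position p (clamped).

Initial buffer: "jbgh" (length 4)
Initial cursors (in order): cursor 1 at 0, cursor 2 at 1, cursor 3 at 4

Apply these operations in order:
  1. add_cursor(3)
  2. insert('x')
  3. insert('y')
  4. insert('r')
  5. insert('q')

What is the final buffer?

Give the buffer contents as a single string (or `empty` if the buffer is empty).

After op 1 (add_cursor(3)): buffer="jbgh" (len 4), cursors c1@0 c2@1 c4@3 c3@4, authorship ....
After op 2 (insert('x')): buffer="xjxbgxhx" (len 8), cursors c1@1 c2@3 c4@6 c3@8, authorship 1.2..4.3
After op 3 (insert('y')): buffer="xyjxybgxyhxy" (len 12), cursors c1@2 c2@5 c4@9 c3@12, authorship 11.22..44.33
After op 4 (insert('r')): buffer="xyrjxyrbgxyrhxyr" (len 16), cursors c1@3 c2@7 c4@12 c3@16, authorship 111.222..444.333
After op 5 (insert('q')): buffer="xyrqjxyrqbgxyrqhxyrq" (len 20), cursors c1@4 c2@9 c4@15 c3@20, authorship 1111.2222..4444.3333

Answer: xyrqjxyrqbgxyrqhxyrq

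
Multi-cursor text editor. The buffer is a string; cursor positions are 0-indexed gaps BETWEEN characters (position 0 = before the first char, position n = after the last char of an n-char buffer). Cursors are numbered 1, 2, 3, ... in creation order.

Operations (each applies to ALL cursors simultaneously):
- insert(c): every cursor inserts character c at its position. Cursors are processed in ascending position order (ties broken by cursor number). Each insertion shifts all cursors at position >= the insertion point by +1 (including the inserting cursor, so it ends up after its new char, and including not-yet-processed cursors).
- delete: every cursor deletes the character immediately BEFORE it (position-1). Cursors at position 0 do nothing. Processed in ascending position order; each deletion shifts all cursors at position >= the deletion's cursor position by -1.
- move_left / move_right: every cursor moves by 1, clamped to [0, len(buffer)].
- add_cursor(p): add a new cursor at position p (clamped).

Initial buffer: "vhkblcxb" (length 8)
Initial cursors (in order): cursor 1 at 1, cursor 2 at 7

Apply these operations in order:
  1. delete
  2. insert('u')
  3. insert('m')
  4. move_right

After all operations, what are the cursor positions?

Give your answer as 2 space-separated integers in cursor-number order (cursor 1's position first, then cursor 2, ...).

Answer: 3 10

Derivation:
After op 1 (delete): buffer="hkblcb" (len 6), cursors c1@0 c2@5, authorship ......
After op 2 (insert('u')): buffer="uhkblcub" (len 8), cursors c1@1 c2@7, authorship 1.....2.
After op 3 (insert('m')): buffer="umhkblcumb" (len 10), cursors c1@2 c2@9, authorship 11.....22.
After op 4 (move_right): buffer="umhkblcumb" (len 10), cursors c1@3 c2@10, authorship 11.....22.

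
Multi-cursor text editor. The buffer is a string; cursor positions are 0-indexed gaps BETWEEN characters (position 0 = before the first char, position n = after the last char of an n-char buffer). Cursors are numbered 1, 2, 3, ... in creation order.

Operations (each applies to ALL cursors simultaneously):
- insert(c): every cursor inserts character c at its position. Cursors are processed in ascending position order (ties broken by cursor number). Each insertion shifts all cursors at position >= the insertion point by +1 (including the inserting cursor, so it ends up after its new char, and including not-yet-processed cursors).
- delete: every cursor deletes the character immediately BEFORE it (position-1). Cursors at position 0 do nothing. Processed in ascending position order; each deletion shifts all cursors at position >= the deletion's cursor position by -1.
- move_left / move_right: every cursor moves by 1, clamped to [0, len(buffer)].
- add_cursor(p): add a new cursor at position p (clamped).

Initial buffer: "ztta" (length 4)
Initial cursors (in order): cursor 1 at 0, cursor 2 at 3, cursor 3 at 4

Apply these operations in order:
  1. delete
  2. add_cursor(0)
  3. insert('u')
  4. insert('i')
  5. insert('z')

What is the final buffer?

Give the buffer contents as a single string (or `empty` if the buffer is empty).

Answer: uuiizzztuuiizz

Derivation:
After op 1 (delete): buffer="zt" (len 2), cursors c1@0 c2@2 c3@2, authorship ..
After op 2 (add_cursor(0)): buffer="zt" (len 2), cursors c1@0 c4@0 c2@2 c3@2, authorship ..
After op 3 (insert('u')): buffer="uuztuu" (len 6), cursors c1@2 c4@2 c2@6 c3@6, authorship 14..23
After op 4 (insert('i')): buffer="uuiiztuuii" (len 10), cursors c1@4 c4@4 c2@10 c3@10, authorship 1414..2323
After op 5 (insert('z')): buffer="uuiizzztuuiizz" (len 14), cursors c1@6 c4@6 c2@14 c3@14, authorship 141414..232323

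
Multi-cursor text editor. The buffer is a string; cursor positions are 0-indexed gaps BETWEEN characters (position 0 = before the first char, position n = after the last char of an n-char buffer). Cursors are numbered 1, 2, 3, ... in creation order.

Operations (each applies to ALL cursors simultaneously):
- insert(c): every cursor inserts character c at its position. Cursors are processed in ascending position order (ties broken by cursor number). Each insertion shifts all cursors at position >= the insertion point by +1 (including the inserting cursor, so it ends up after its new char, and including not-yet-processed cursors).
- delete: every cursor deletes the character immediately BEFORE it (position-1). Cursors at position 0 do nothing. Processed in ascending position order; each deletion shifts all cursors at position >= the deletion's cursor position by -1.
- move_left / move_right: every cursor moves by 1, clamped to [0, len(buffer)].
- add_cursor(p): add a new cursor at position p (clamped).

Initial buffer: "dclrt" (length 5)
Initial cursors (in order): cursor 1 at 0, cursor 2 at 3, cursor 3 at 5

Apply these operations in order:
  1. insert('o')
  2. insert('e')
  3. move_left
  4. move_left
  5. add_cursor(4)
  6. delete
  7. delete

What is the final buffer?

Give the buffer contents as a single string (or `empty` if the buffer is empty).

Answer: ooeoe

Derivation:
After op 1 (insert('o')): buffer="odclorto" (len 8), cursors c1@1 c2@5 c3@8, authorship 1...2..3
After op 2 (insert('e')): buffer="oedcloertoe" (len 11), cursors c1@2 c2@7 c3@11, authorship 11...22..33
After op 3 (move_left): buffer="oedcloertoe" (len 11), cursors c1@1 c2@6 c3@10, authorship 11...22..33
After op 4 (move_left): buffer="oedcloertoe" (len 11), cursors c1@0 c2@5 c3@9, authorship 11...22..33
After op 5 (add_cursor(4)): buffer="oedcloertoe" (len 11), cursors c1@0 c4@4 c2@5 c3@9, authorship 11...22..33
After op 6 (delete): buffer="oedoeroe" (len 8), cursors c1@0 c2@3 c4@3 c3@6, authorship 11.22.33
After op 7 (delete): buffer="ooeoe" (len 5), cursors c1@0 c2@1 c4@1 c3@3, authorship 12233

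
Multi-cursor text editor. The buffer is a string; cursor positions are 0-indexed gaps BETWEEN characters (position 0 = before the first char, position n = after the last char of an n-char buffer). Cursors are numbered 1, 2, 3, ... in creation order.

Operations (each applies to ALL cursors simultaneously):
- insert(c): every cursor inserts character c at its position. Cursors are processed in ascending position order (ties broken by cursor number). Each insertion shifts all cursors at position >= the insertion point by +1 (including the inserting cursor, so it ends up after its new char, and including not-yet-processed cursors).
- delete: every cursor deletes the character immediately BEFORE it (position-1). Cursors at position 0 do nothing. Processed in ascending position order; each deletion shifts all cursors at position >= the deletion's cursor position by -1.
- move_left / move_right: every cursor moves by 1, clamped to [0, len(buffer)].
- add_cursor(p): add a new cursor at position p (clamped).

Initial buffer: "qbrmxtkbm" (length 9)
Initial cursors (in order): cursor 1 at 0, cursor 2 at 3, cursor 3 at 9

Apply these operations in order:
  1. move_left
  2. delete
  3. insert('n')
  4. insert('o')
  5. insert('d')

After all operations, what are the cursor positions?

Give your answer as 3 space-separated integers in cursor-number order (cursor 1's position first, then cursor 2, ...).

After op 1 (move_left): buffer="qbrmxtkbm" (len 9), cursors c1@0 c2@2 c3@8, authorship .........
After op 2 (delete): buffer="qrmxtkm" (len 7), cursors c1@0 c2@1 c3@6, authorship .......
After op 3 (insert('n')): buffer="nqnrmxtknm" (len 10), cursors c1@1 c2@3 c3@9, authorship 1.2.....3.
After op 4 (insert('o')): buffer="noqnormxtknom" (len 13), cursors c1@2 c2@5 c3@12, authorship 11.22.....33.
After op 5 (insert('d')): buffer="nodqnodrmxtknodm" (len 16), cursors c1@3 c2@7 c3@15, authorship 111.222.....333.

Answer: 3 7 15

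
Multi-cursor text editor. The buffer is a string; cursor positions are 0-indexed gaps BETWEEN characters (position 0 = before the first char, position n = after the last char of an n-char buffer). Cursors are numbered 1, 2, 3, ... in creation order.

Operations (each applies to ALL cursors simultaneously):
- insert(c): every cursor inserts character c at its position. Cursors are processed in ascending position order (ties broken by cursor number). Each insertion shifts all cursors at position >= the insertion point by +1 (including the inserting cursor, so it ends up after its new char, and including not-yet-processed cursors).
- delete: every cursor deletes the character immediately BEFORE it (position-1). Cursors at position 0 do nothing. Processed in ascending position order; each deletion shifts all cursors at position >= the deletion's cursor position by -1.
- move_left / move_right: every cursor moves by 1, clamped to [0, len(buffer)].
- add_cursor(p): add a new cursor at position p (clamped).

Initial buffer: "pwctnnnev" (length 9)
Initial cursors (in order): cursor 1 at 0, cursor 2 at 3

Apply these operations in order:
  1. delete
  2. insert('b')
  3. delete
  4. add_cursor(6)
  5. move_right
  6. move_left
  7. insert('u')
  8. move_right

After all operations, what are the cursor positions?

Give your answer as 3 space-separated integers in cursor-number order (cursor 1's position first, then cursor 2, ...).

Answer: 2 5 10

Derivation:
After op 1 (delete): buffer="pwtnnnev" (len 8), cursors c1@0 c2@2, authorship ........
After op 2 (insert('b')): buffer="bpwbtnnnev" (len 10), cursors c1@1 c2@4, authorship 1..2......
After op 3 (delete): buffer="pwtnnnev" (len 8), cursors c1@0 c2@2, authorship ........
After op 4 (add_cursor(6)): buffer="pwtnnnev" (len 8), cursors c1@0 c2@2 c3@6, authorship ........
After op 5 (move_right): buffer="pwtnnnev" (len 8), cursors c1@1 c2@3 c3@7, authorship ........
After op 6 (move_left): buffer="pwtnnnev" (len 8), cursors c1@0 c2@2 c3@6, authorship ........
After op 7 (insert('u')): buffer="upwutnnnuev" (len 11), cursors c1@1 c2@4 c3@9, authorship 1..2....3..
After op 8 (move_right): buffer="upwutnnnuev" (len 11), cursors c1@2 c2@5 c3@10, authorship 1..2....3..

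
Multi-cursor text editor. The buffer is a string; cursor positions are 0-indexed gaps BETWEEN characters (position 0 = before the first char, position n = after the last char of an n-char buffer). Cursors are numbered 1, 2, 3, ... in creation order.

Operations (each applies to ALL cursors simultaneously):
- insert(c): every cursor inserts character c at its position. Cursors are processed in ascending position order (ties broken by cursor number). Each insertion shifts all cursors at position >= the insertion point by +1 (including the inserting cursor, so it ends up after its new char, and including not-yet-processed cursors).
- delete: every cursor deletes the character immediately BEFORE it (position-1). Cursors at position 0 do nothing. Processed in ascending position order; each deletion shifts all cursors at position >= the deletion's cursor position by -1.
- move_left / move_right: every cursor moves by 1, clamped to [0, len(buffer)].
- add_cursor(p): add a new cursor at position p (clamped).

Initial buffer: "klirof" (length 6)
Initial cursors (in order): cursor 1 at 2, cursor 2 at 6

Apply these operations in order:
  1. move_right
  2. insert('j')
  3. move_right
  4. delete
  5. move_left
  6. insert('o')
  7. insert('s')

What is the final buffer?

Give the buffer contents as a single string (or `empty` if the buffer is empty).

Answer: kliosjoosf

Derivation:
After op 1 (move_right): buffer="klirof" (len 6), cursors c1@3 c2@6, authorship ......
After op 2 (insert('j')): buffer="klijrofj" (len 8), cursors c1@4 c2@8, authorship ...1...2
After op 3 (move_right): buffer="klijrofj" (len 8), cursors c1@5 c2@8, authorship ...1...2
After op 4 (delete): buffer="klijof" (len 6), cursors c1@4 c2@6, authorship ...1..
After op 5 (move_left): buffer="klijof" (len 6), cursors c1@3 c2@5, authorship ...1..
After op 6 (insert('o')): buffer="kliojoof" (len 8), cursors c1@4 c2@7, authorship ...11.2.
After op 7 (insert('s')): buffer="kliosjoosf" (len 10), cursors c1@5 c2@9, authorship ...111.22.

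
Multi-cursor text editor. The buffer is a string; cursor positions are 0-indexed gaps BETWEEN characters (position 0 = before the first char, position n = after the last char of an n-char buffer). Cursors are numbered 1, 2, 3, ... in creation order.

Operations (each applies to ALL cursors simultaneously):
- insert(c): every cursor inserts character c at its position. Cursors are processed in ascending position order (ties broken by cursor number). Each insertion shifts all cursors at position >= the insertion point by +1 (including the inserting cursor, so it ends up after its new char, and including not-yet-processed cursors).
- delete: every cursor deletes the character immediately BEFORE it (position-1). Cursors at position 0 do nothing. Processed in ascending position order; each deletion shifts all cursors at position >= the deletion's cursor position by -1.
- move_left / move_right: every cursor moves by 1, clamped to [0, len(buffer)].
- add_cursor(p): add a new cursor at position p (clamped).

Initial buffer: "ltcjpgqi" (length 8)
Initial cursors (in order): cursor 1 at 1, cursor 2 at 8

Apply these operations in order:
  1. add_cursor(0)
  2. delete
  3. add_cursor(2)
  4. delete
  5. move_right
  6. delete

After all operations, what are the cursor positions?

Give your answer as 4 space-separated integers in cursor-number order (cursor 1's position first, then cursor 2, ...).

After op 1 (add_cursor(0)): buffer="ltcjpgqi" (len 8), cursors c3@0 c1@1 c2@8, authorship ........
After op 2 (delete): buffer="tcjpgq" (len 6), cursors c1@0 c3@0 c2@6, authorship ......
After op 3 (add_cursor(2)): buffer="tcjpgq" (len 6), cursors c1@0 c3@0 c4@2 c2@6, authorship ......
After op 4 (delete): buffer="tjpg" (len 4), cursors c1@0 c3@0 c4@1 c2@4, authorship ....
After op 5 (move_right): buffer="tjpg" (len 4), cursors c1@1 c3@1 c4@2 c2@4, authorship ....
After op 6 (delete): buffer="p" (len 1), cursors c1@0 c3@0 c4@0 c2@1, authorship .

Answer: 0 1 0 0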